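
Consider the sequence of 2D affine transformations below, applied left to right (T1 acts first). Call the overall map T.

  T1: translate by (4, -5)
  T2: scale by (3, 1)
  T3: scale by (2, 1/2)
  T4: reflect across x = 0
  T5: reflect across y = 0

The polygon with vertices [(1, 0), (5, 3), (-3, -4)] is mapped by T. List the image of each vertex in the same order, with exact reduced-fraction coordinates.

image vertices: (-30, 5/2), (-54, 1), (-6, 9/2)

T1 translate by (4, -5): (1, 0) → (5, -5); (5, 3) → (9, -2); (-3, -4) → (1, -9)
T2 scale by (3, 1): (5, -5) → (15, -5); (9, -2) → (27, -2); (1, -9) → (3, -9)
T3 scale by (2, 1/2): (15, -5) → (30, -5/2); (27, -2) → (54, -1); (3, -9) → (6, -9/2)
T4 reflect across x = 0: (30, -5/2) → (-30, -5/2); (54, -1) → (-54, -1); (6, -9/2) → (-6, -9/2)
T5 reflect across y = 0: (-30, -5/2) → (-30, 5/2); (-54, -1) → (-54, 1); (-6, -9/2) → (-6, 9/2)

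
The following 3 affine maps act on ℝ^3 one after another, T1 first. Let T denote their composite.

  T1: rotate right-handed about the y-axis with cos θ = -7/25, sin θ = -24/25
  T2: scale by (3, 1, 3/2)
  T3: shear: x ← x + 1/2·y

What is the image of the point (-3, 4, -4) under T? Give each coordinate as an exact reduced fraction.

T1 rotate right-handed about the y-axis with cos θ = -7/25, sin θ = -24/25: (-3, 4, -4) → (117/25, 4, -44/25)
T2 scale by (3, 1, 3/2): (117/25, 4, -44/25) → (351/25, 4, -66/25)
T3 shear: x ← x + 1/2·y: (351/25, 4, -66/25) → (401/25, 4, -66/25)

T(p) = (401/25, 4, -66/25)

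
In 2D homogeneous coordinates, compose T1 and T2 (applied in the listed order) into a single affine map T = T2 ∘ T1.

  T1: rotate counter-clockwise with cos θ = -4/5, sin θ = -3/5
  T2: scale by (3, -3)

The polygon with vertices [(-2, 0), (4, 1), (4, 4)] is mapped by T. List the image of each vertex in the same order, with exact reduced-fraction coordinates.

T1 rotate counter-clockwise with cos θ = -4/5, sin θ = -3/5: (-2, 0) → (8/5, 6/5); (4, 1) → (-13/5, -16/5); (4, 4) → (-4/5, -28/5)
T2 scale by (3, -3): (8/5, 6/5) → (24/5, -18/5); (-13/5, -16/5) → (-39/5, 48/5); (-4/5, -28/5) → (-12/5, 84/5)

image vertices: (24/5, -18/5), (-39/5, 48/5), (-12/5, 84/5)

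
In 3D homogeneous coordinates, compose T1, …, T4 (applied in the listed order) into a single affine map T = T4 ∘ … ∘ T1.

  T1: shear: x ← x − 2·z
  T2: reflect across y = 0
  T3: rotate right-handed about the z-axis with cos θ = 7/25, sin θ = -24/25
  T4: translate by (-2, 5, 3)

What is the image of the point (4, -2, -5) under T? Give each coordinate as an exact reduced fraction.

T(p) = (96/25, -197/25, -2)

T1 shear: x ← x − 2·z: (4, -2, -5) → (14, -2, -5)
T2 reflect across y = 0: (14, -2, -5) → (14, 2, -5)
T3 rotate right-handed about the z-axis with cos θ = 7/25, sin θ = -24/25: (14, 2, -5) → (146/25, -322/25, -5)
T4 translate by (-2, 5, 3): (146/25, -322/25, -5) → (96/25, -197/25, -2)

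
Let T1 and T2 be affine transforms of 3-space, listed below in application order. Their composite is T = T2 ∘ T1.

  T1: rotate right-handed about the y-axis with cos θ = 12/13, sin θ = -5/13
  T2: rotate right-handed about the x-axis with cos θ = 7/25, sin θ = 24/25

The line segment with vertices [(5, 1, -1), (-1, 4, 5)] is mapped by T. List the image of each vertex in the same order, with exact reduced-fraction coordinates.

T1 rotate right-handed about the y-axis with cos θ = 12/13, sin θ = -5/13: (5, 1, -1) → (5, 1, 1); (-1, 4, 5) → (-37/13, 4, 55/13)
T2 rotate right-handed about the x-axis with cos θ = 7/25, sin θ = 24/25: (5, 1, 1) → (5, -17/25, 31/25); (-37/13, 4, 55/13) → (-37/13, -956/325, 1633/325)

image vertices: (5, -17/25, 31/25), (-37/13, -956/325, 1633/325)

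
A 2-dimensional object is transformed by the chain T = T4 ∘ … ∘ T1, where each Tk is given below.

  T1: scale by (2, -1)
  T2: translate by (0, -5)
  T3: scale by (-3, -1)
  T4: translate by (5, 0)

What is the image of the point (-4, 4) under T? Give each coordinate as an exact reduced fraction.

T1 scale by (2, -1): (-4, 4) → (-8, -4)
T2 translate by (0, -5): (-8, -4) → (-8, -9)
T3 scale by (-3, -1): (-8, -9) → (24, 9)
T4 translate by (5, 0): (24, 9) → (29, 9)

T(p) = (29, 9)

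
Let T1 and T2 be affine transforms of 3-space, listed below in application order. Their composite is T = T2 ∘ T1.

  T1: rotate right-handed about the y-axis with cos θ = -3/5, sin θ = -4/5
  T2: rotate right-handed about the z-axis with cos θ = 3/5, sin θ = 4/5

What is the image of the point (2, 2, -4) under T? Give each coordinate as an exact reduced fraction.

T(p) = (-2/5, 14/5, 4)

T1 rotate right-handed about the y-axis with cos θ = -3/5, sin θ = -4/5: (2, 2, -4) → (2, 2, 4)
T2 rotate right-handed about the z-axis with cos θ = 3/5, sin θ = 4/5: (2, 2, 4) → (-2/5, 14/5, 4)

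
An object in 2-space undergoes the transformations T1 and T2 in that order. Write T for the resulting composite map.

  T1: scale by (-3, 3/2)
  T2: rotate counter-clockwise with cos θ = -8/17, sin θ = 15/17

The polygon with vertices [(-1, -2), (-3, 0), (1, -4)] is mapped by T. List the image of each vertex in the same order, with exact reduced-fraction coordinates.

T1 scale by (-3, 3/2): (-1, -2) → (3, -3); (-3, 0) → (9, 0); (1, -4) → (-3, -6)
T2 rotate counter-clockwise with cos θ = -8/17, sin θ = 15/17: (3, -3) → (21/17, 69/17); (9, 0) → (-72/17, 135/17); (-3, -6) → (114/17, 3/17)

image vertices: (21/17, 69/17), (-72/17, 135/17), (114/17, 3/17)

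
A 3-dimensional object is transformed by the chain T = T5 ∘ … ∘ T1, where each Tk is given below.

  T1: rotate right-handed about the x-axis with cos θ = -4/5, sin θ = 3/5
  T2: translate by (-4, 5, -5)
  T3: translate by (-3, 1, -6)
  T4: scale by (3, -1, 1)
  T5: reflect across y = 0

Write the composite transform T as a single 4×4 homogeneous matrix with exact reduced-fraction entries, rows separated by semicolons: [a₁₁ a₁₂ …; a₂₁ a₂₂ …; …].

T1 = [1 0 0 0; 0 -4/5 -3/5 0; 0 3/5 -4/5 0; 0 0 0 1]
T2·T1 = [1 0 0 -4; 0 -4/5 -3/5 5; 0 3/5 -4/5 -5; 0 0 0 1]
T3·…·T1 = [1 0 0 -7; 0 -4/5 -3/5 6; 0 3/5 -4/5 -11; 0 0 0 1]
T4·…·T1 = [3 0 0 -21; 0 4/5 3/5 -6; 0 3/5 -4/5 -11; 0 0 0 1]
T5·…·T1 = [3 0 0 -21; 0 -4/5 -3/5 6; 0 3/5 -4/5 -11; 0 0 0 1]

T = [3 0 0 -21; 0 -4/5 -3/5 6; 0 3/5 -4/5 -11; 0 0 0 1]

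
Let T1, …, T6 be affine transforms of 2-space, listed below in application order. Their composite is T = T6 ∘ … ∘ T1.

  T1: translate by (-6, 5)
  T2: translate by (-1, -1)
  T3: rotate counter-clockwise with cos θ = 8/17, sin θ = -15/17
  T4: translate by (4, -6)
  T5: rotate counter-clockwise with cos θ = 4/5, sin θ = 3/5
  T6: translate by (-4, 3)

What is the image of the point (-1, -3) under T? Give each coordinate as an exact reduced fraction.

T(p) = (-342/85, 416/85)

T1 translate by (-6, 5): (-1, -3) → (-7, 2)
T2 translate by (-1, -1): (-7, 2) → (-8, 1)
T3 rotate counter-clockwise with cos θ = 8/17, sin θ = -15/17: (-8, 1) → (-49/17, 128/17)
T4 translate by (4, -6): (-49/17, 128/17) → (19/17, 26/17)
T5 rotate counter-clockwise with cos θ = 4/5, sin θ = 3/5: (19/17, 26/17) → (-2/85, 161/85)
T6 translate by (-4, 3): (-2/85, 161/85) → (-342/85, 416/85)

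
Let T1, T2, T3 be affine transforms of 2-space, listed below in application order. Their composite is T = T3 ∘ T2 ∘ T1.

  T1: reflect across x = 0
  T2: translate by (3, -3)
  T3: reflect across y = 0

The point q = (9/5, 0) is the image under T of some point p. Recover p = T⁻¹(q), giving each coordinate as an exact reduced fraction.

T1 = [-1 0 0; 0 1 0; 0 0 1]
T2·T1 = [-1 0 3; 0 1 -3; 0 0 1]
T3·…·T1 = [-1 0 3; 0 -1 3; 0 0 1]
det M = 1; M⁻¹ = [-1 0 3; 0 -1 3; 0 0 1]
M⁻¹ · (9/5, 0)ᵀ = (6/5, 3)ᵀ

p = (6/5, 3)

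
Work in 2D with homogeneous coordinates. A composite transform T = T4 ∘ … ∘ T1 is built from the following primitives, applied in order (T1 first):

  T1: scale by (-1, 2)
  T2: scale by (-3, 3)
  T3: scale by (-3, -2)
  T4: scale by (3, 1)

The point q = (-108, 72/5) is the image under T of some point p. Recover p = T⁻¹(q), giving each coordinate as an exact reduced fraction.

p = (4, -6/5)

T1 = [-1 0 0; 0 2 0; 0 0 1]
T2·T1 = [3 0 0; 0 6 0; 0 0 1]
T3·…·T1 = [-9 0 0; 0 -12 0; 0 0 1]
T4·…·T1 = [-27 0 0; 0 -12 0; 0 0 1]
det M = 324; M⁻¹ = [-1/27 0 0; 0 -1/12 0; 0 0 1]
M⁻¹ · (-108, 72/5)ᵀ = (4, -6/5)ᵀ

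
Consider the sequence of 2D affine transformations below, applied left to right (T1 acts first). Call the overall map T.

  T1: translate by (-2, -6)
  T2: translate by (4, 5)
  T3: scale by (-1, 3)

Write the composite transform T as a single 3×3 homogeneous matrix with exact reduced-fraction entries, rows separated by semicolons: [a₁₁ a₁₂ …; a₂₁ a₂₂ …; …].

T = [-1 0 -2; 0 3 -3; 0 0 1]

T1 = [1 0 -2; 0 1 -6; 0 0 1]
T2·T1 = [1 0 2; 0 1 -1; 0 0 1]
T3·…·T1 = [-1 0 -2; 0 3 -3; 0 0 1]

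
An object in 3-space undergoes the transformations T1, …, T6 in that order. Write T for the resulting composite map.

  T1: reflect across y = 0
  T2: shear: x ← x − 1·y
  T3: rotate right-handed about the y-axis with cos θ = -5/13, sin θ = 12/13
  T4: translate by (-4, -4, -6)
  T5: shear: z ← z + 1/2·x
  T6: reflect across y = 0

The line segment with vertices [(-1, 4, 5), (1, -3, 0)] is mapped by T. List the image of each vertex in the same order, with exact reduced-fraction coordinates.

image vertices: (-7/13, 8, -285/26), (-42/13, 1, -75/13)

T1 reflect across y = 0: (-1, 4, 5) → (-1, -4, 5); (1, -3, 0) → (1, 3, 0)
T2 shear: x ← x − 1·y: (-1, -4, 5) → (3, -4, 5); (1, 3, 0) → (-2, 3, 0)
T3 rotate right-handed about the y-axis with cos θ = -5/13, sin θ = 12/13: (3, -4, 5) → (45/13, -4, -61/13); (-2, 3, 0) → (10/13, 3, 24/13)
T4 translate by (-4, -4, -6): (45/13, -4, -61/13) → (-7/13, -8, -139/13); (10/13, 3, 24/13) → (-42/13, -1, -54/13)
T5 shear: z ← z + 1/2·x: (-7/13, -8, -139/13) → (-7/13, -8, -285/26); (-42/13, -1, -54/13) → (-42/13, -1, -75/13)
T6 reflect across y = 0: (-7/13, -8, -285/26) → (-7/13, 8, -285/26); (-42/13, -1, -75/13) → (-42/13, 1, -75/13)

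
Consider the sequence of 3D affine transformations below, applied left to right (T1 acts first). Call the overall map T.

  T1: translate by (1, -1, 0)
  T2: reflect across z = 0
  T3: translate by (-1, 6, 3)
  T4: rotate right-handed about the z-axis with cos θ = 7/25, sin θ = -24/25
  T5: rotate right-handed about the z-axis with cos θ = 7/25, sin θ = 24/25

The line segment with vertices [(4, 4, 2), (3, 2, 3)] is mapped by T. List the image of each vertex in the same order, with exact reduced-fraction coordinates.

T1 translate by (1, -1, 0): (4, 4, 2) → (5, 3, 2); (3, 2, 3) → (4, 1, 3)
T2 reflect across z = 0: (5, 3, 2) → (5, 3, -2); (4, 1, 3) → (4, 1, -3)
T3 translate by (-1, 6, 3): (5, 3, -2) → (4, 9, 1); (4, 1, -3) → (3, 7, 0)
T4 rotate right-handed about the z-axis with cos θ = 7/25, sin θ = -24/25: (4, 9, 1) → (244/25, -33/25, 1); (3, 7, 0) → (189/25, -23/25, 0)
T5 rotate right-handed about the z-axis with cos θ = 7/25, sin θ = 24/25: (244/25, -33/25, 1) → (4, 9, 1); (189/25, -23/25, 0) → (3, 7, 0)

image vertices: (4, 9, 1), (3, 7, 0)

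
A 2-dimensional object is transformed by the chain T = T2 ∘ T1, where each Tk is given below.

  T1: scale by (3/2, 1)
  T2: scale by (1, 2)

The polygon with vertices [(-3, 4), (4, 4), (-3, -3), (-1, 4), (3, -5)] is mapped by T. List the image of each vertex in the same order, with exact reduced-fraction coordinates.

T1 scale by (3/2, 1): (-3, 4) → (-9/2, 4); (4, 4) → (6, 4); (-3, -3) → (-9/2, -3); (-1, 4) → (-3/2, 4); (3, -5) → (9/2, -5)
T2 scale by (1, 2): (-9/2, 4) → (-9/2, 8); (6, 4) → (6, 8); (-9/2, -3) → (-9/2, -6); (-3/2, 4) → (-3/2, 8); (9/2, -5) → (9/2, -10)

image vertices: (-9/2, 8), (6, 8), (-9/2, -6), (-3/2, 8), (9/2, -10)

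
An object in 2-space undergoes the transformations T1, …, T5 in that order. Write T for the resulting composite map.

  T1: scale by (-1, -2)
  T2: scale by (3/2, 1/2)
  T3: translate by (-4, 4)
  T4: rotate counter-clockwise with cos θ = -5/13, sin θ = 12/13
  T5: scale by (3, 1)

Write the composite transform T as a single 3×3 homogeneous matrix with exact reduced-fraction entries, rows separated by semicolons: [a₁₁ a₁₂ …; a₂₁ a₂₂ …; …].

T = [45/26 36/13 -84/13; -18/13 5/13 -68/13; 0 0 1]

T1 = [-1 0 0; 0 -2 0; 0 0 1]
T2·T1 = [-3/2 0 0; 0 -1 0; 0 0 1]
T3·…·T1 = [-3/2 0 -4; 0 -1 4; 0 0 1]
T4·…·T1 = [15/26 12/13 -28/13; -18/13 5/13 -68/13; 0 0 1]
T5·…·T1 = [45/26 36/13 -84/13; -18/13 5/13 -68/13; 0 0 1]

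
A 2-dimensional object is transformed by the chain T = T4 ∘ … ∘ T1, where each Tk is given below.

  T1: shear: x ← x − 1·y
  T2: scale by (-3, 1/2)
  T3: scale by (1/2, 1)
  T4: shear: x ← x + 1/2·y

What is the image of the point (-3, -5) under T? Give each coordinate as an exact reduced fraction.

T1 shear: x ← x − 1·y: (-3, -5) → (2, -5)
T2 scale by (-3, 1/2): (2, -5) → (-6, -5/2)
T3 scale by (1/2, 1): (-6, -5/2) → (-3, -5/2)
T4 shear: x ← x + 1/2·y: (-3, -5/2) → (-17/4, -5/2)

T(p) = (-17/4, -5/2)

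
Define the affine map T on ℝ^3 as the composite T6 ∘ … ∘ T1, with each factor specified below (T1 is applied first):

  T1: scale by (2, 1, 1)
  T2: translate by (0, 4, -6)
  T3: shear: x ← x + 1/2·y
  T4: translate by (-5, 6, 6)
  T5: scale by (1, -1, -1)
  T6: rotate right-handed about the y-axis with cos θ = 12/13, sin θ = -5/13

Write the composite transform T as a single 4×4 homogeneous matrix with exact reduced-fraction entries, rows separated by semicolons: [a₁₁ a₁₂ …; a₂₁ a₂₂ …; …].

T = [24/13 6/13 5/13 -36/13; 0 -1 0 -10; 10/13 5/26 -12/13 -15/13; 0 0 0 1]

T1 = [2 0 0 0; 0 1 0 0; 0 0 1 0; 0 0 0 1]
T2·T1 = [2 0 0 0; 0 1 0 4; 0 0 1 -6; 0 0 0 1]
T3·…·T1 = [2 1/2 0 2; 0 1 0 4; 0 0 1 -6; 0 0 0 1]
T4·…·T1 = [2 1/2 0 -3; 0 1 0 10; 0 0 1 0; 0 0 0 1]
T5·…·T1 = [2 1/2 0 -3; 0 -1 0 -10; 0 0 -1 0; 0 0 0 1]
T6·…·T1 = [24/13 6/13 5/13 -36/13; 0 -1 0 -10; 10/13 5/26 -12/13 -15/13; 0 0 0 1]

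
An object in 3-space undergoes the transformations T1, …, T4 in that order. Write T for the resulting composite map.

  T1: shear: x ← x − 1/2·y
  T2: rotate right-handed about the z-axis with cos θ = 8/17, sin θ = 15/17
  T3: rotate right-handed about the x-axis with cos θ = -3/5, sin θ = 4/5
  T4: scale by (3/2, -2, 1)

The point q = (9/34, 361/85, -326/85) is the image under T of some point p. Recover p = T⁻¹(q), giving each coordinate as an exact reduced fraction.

p = (-2, -1, 4)

T1 = [1 -1/2 0 0; 0 1 0 0; 0 0 1 0; 0 0 0 1]
T2·T1 = [8/17 -19/17 0 0; 15/17 1/34 0 0; 0 0 1 0; 0 0 0 1]
T3·…·T1 = [8/17 -19/17 0 0; -9/17 -3/170 -4/5 0; 12/17 2/85 -3/5 0; 0 0 0 1]
T4·…·T1 = [12/17 -57/34 0 0; 18/17 3/85 8/5 0; 12/17 2/85 -3/5 0; 0 0 0 1]
det M = -3; M⁻¹ = [1/51 57/170 76/85 0; -10/17 12/85 32/85 0; 0 2/5 -3/5 0; 0 0 0 1]
M⁻¹ · (9/34, 361/85, -326/85)ᵀ = (-2, -1, 4)ᵀ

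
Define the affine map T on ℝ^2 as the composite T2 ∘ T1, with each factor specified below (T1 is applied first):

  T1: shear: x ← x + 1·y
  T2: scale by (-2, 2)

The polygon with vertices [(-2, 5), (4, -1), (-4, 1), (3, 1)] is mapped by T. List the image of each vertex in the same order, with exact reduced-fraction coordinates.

T1 shear: x ← x + 1·y: (-2, 5) → (3, 5); (4, -1) → (3, -1); (-4, 1) → (-3, 1); (3, 1) → (4, 1)
T2 scale by (-2, 2): (3, 5) → (-6, 10); (3, -1) → (-6, -2); (-3, 1) → (6, 2); (4, 1) → (-8, 2)

image vertices: (-6, 10), (-6, -2), (6, 2), (-8, 2)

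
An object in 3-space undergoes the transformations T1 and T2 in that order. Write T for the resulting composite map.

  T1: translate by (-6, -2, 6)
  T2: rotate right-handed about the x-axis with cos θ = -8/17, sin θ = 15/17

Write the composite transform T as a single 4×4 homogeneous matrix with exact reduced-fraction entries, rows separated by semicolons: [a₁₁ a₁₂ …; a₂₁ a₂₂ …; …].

T1 = [1 0 0 -6; 0 1 0 -2; 0 0 1 6; 0 0 0 1]
T2·T1 = [1 0 0 -6; 0 -8/17 -15/17 -74/17; 0 15/17 -8/17 -78/17; 0 0 0 1]

T = [1 0 0 -6; 0 -8/17 -15/17 -74/17; 0 15/17 -8/17 -78/17; 0 0 0 1]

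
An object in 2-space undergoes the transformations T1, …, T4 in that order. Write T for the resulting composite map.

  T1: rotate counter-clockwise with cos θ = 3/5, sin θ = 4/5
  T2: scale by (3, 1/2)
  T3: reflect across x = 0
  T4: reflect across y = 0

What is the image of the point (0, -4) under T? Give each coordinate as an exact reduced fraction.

T(p) = (-48/5, 6/5)

T1 rotate counter-clockwise with cos θ = 3/5, sin θ = 4/5: (0, -4) → (16/5, -12/5)
T2 scale by (3, 1/2): (16/5, -12/5) → (48/5, -6/5)
T3 reflect across x = 0: (48/5, -6/5) → (-48/5, -6/5)
T4 reflect across y = 0: (-48/5, -6/5) → (-48/5, 6/5)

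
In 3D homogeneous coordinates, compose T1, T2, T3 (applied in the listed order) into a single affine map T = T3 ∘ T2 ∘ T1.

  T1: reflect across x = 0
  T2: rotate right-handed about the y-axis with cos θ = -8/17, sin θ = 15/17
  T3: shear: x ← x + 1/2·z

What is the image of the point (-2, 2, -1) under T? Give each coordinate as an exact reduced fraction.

T1 reflect across x = 0: (-2, 2, -1) → (2, 2, -1)
T2 rotate right-handed about the y-axis with cos θ = -8/17, sin θ = 15/17: (2, 2, -1) → (-31/17, 2, -22/17)
T3 shear: x ← x + 1/2·z: (-31/17, 2, -22/17) → (-42/17, 2, -22/17)

T(p) = (-42/17, 2, -22/17)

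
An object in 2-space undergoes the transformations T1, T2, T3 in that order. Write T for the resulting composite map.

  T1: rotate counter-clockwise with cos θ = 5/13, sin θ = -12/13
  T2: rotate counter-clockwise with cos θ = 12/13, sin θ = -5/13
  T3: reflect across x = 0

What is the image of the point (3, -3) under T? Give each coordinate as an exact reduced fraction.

T(p) = (3, -3)

T1 rotate counter-clockwise with cos θ = 5/13, sin θ = -12/13: (3, -3) → (-21/13, -51/13)
T2 rotate counter-clockwise with cos θ = 12/13, sin θ = -5/13: (-21/13, -51/13) → (-3, -3)
T3 reflect across x = 0: (-3, -3) → (3, -3)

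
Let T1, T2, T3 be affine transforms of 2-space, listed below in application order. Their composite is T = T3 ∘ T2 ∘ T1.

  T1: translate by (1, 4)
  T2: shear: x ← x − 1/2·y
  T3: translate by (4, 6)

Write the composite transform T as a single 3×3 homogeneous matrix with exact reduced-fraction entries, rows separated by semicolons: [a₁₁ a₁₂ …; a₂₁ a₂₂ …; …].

T = [1 -1/2 3; 0 1 10; 0 0 1]

T1 = [1 0 1; 0 1 4; 0 0 1]
T2·T1 = [1 -1/2 -1; 0 1 4; 0 0 1]
T3·…·T1 = [1 -1/2 3; 0 1 10; 0 0 1]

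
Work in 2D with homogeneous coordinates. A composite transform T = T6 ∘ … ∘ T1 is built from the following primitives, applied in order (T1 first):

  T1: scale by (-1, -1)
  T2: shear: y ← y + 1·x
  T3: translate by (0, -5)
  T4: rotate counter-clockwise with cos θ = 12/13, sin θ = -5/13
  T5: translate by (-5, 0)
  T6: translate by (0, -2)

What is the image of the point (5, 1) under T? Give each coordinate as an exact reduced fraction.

T1 scale by (-1, -1): (5, 1) → (-5, -1)
T2 shear: y ← y + 1·x: (-5, -1) → (-5, -6)
T3 translate by (0, -5): (-5, -6) → (-5, -11)
T4 rotate counter-clockwise with cos θ = 12/13, sin θ = -5/13: (-5, -11) → (-115/13, -107/13)
T5 translate by (-5, 0): (-115/13, -107/13) → (-180/13, -107/13)
T6 translate by (0, -2): (-180/13, -107/13) → (-180/13, -133/13)

T(p) = (-180/13, -133/13)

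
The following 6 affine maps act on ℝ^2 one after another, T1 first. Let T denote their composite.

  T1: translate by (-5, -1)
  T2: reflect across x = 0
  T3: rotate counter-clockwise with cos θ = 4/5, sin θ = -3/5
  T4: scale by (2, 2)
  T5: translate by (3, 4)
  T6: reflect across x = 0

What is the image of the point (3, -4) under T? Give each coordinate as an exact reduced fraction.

T1 translate by (-5, -1): (3, -4) → (-2, -5)
T2 reflect across x = 0: (-2, -5) → (2, -5)
T3 rotate counter-clockwise with cos θ = 4/5, sin θ = -3/5: (2, -5) → (-7/5, -26/5)
T4 scale by (2, 2): (-7/5, -26/5) → (-14/5, -52/5)
T5 translate by (3, 4): (-14/5, -52/5) → (1/5, -32/5)
T6 reflect across x = 0: (1/5, -32/5) → (-1/5, -32/5)

T(p) = (-1/5, -32/5)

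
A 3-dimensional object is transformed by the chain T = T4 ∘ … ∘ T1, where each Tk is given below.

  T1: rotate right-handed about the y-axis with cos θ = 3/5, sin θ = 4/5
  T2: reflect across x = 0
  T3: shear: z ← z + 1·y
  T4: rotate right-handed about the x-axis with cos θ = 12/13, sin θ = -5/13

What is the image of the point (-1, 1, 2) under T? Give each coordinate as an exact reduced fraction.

T1 rotate right-handed about the y-axis with cos θ = 3/5, sin θ = 4/5: (-1, 1, 2) → (1, 1, 2)
T2 reflect across x = 0: (1, 1, 2) → (-1, 1, 2)
T3 shear: z ← z + 1·y: (-1, 1, 2) → (-1, 1, 3)
T4 rotate right-handed about the x-axis with cos θ = 12/13, sin θ = -5/13: (-1, 1, 3) → (-1, 27/13, 31/13)

T(p) = (-1, 27/13, 31/13)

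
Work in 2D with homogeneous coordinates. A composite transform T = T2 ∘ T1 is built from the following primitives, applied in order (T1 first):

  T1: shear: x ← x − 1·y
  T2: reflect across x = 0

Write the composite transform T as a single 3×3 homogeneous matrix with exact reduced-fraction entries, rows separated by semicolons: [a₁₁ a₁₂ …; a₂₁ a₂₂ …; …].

T1 = [1 -1 0; 0 1 0; 0 0 1]
T2·T1 = [-1 1 0; 0 1 0; 0 0 1]

T = [-1 1 0; 0 1 0; 0 0 1]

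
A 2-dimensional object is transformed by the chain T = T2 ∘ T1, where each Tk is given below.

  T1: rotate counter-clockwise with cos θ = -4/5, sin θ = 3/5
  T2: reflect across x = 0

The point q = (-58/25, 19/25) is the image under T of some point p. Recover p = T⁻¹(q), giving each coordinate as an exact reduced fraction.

T1 = [-4/5 -3/5 0; 3/5 -4/5 0; 0 0 1]
T2·T1 = [4/5 3/5 0; 3/5 -4/5 0; 0 0 1]
det M = -1; M⁻¹ = [4/5 3/5 0; 3/5 -4/5 0; 0 0 1]
M⁻¹ · (-58/25, 19/25)ᵀ = (-7/5, -2)ᵀ

p = (-7/5, -2)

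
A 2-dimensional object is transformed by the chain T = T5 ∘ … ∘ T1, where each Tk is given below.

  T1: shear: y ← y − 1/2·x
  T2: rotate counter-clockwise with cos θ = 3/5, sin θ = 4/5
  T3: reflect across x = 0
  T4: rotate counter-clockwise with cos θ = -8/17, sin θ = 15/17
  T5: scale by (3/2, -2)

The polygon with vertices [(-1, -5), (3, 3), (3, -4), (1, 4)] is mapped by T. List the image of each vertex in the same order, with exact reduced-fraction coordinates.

T1 shear: y ← y − 1/2·x: (-1, -5) → (-1, -9/2); (3, 3) → (3, 3/2); (3, -4) → (3, -11/2); (1, 4) → (1, 7/2)
T2 rotate counter-clockwise with cos θ = 3/5, sin θ = 4/5: (-1, -9/2) → (3, -7/2); (3, 3/2) → (3/5, 33/10); (3, -11/2) → (31/5, -9/10); (1, 7/2) → (-11/5, 29/10)
T3 reflect across x = 0: (3, -7/2) → (-3, -7/2); (3/5, 33/10) → (-3/5, 33/10); (31/5, -9/10) → (-31/5, -9/10); (-11/5, 29/10) → (11/5, 29/10)
T4 rotate counter-clockwise with cos θ = -8/17, sin θ = 15/17: (-3, -7/2) → (9/2, -1); (-3/5, 33/10) → (-447/170, -177/85); (-31/5, -9/10) → (631/170, -429/85); (11/5, 29/10) → (-611/170, 49/85)
T5 scale by (3/2, -2): (9/2, -1) → (27/4, 2); (-447/170, -177/85) → (-1341/340, 354/85); (631/170, -429/85) → (1893/340, 858/85); (-611/170, 49/85) → (-1833/340, -98/85)

image vertices: (27/4, 2), (-1341/340, 354/85), (1893/340, 858/85), (-1833/340, -98/85)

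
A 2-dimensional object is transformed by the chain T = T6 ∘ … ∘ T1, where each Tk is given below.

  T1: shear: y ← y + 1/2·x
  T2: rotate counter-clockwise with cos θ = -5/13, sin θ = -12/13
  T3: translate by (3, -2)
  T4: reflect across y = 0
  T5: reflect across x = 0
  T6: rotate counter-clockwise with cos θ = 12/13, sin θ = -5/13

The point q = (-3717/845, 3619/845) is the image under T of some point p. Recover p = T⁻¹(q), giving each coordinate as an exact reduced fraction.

T1 = [1 0 0; 1/2 1 0; 0 0 1]
T2·T1 = [1/13 12/13 0; -29/26 -5/13 0; 0 0 1]
T3·…·T1 = [1/13 12/13 3; -29/26 -5/13 -2; 0 0 1]
T4·…·T1 = [1/13 12/13 3; 29/26 5/13 2; 0 0 1]
T5·…·T1 = [-1/13 -12/13 -3; 29/26 5/13 2; 0 0 1]
T6·…·T1 = [121/338 -119/169 -2; 179/169 120/169 3; 0 0 1]
det M = 1; M⁻¹ = [120/169 119/169 -9/13; -179/169 121/338 -83/26; 0 0 1]
M⁻¹ · (-3717/845, 3619/845)ᵀ = (-4/5, 3)ᵀ

p = (-4/5, 3)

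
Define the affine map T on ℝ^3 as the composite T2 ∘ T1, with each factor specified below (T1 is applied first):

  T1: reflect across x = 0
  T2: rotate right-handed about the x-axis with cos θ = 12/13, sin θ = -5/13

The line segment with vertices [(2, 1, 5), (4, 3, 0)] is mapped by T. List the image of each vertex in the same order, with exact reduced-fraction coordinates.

T1 reflect across x = 0: (2, 1, 5) → (-2, 1, 5); (4, 3, 0) → (-4, 3, 0)
T2 rotate right-handed about the x-axis with cos θ = 12/13, sin θ = -5/13: (-2, 1, 5) → (-2, 37/13, 55/13); (-4, 3, 0) → (-4, 36/13, -15/13)

image vertices: (-2, 37/13, 55/13), (-4, 36/13, -15/13)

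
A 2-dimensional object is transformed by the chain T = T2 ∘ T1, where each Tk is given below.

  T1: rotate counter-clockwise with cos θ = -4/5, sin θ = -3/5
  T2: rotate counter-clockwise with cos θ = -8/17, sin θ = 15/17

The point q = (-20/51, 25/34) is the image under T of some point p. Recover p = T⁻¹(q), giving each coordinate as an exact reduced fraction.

T1 = [-4/5 3/5 0; -3/5 -4/5 0; 0 0 1]
T2·T1 = [77/85 36/85 0; -36/85 77/85 0; 0 0 1]
det M = 1; M⁻¹ = [77/85 -36/85 0; 36/85 77/85 0; 0 0 1]
M⁻¹ · (-20/51, 25/34)ᵀ = (-2/3, 1/2)ᵀ

p = (-2/3, 1/2)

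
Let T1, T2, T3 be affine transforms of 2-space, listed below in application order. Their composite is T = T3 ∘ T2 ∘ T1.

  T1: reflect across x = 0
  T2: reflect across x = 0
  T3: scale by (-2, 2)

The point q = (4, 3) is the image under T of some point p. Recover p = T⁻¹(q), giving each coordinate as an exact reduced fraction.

p = (-2, 3/2)

T1 = [-1 0 0; 0 1 0; 0 0 1]
T2·T1 = [1 0 0; 0 1 0; 0 0 1]
T3·…·T1 = [-2 0 0; 0 2 0; 0 0 1]
det M = -4; M⁻¹ = [-1/2 0 0; 0 1/2 0; 0 0 1]
M⁻¹ · (4, 3)ᵀ = (-2, 3/2)ᵀ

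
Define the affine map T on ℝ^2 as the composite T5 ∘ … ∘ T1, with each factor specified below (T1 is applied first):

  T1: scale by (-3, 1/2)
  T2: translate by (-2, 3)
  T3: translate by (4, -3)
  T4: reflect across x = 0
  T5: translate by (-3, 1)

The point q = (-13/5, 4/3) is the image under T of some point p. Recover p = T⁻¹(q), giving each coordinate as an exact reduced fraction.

T1 = [-3 0 0; 0 1/2 0; 0 0 1]
T2·T1 = [-3 0 -2; 0 1/2 3; 0 0 1]
T3·…·T1 = [-3 0 2; 0 1/2 0; 0 0 1]
T4·…·T1 = [3 0 -2; 0 1/2 0; 0 0 1]
T5·…·T1 = [3 0 -5; 0 1/2 1; 0 0 1]
det M = 3/2; M⁻¹ = [1/3 0 5/3; 0 2 -2; 0 0 1]
M⁻¹ · (-13/5, 4/3)ᵀ = (4/5, 2/3)ᵀ

p = (4/5, 2/3)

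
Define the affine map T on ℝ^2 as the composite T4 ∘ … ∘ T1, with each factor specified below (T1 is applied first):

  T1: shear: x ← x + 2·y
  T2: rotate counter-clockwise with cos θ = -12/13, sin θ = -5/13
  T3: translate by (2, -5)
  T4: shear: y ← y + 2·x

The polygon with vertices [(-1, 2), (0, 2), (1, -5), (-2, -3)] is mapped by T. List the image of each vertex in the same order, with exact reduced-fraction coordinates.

T1 shear: x ← x + 2·y: (-1, 2) → (3, 2); (0, 2) → (4, 2); (1, -5) → (-9, -5); (-2, -3) → (-8, -3)
T2 rotate counter-clockwise with cos θ = -12/13, sin θ = -5/13: (3, 2) → (-2, -3); (4, 2) → (-38/13, -44/13); (-9, -5) → (83/13, 105/13); (-8, -3) → (81/13, 76/13)
T3 translate by (2, -5): (-2, -3) → (0, -8); (-38/13, -44/13) → (-12/13, -109/13); (83/13, 105/13) → (109/13, 40/13); (81/13, 76/13) → (107/13, 11/13)
T4 shear: y ← y + 2·x: (0, -8) → (0, -8); (-12/13, -109/13) → (-12/13, -133/13); (109/13, 40/13) → (109/13, 258/13); (107/13, 11/13) → (107/13, 225/13)

image vertices: (0, -8), (-12/13, -133/13), (109/13, 258/13), (107/13, 225/13)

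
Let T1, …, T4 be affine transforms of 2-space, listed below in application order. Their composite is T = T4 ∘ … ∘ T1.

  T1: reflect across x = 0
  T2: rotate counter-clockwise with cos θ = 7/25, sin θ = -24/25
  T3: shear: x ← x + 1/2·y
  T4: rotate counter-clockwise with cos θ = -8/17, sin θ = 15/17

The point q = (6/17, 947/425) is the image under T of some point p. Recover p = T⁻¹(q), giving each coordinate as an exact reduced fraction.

T1 = [-1 0 0; 0 1 0; 0 0 1]
T2·T1 = [-7/25 24/25 0; 24/25 7/25 0; 0 0 1]
T3·…·T1 = [1/5 11/10 0; 24/25 7/25 0; 0 0 1]
T4·…·T1 = [-16/17 -13/17 0; -117/425 713/850 0; 0 0 1]
det M = -1; M⁻¹ = [-713/850 -13/17 0; -117/425 16/17 0; 0 0 1]
M⁻¹ · (6/17, 947/425)ᵀ = (-2, 2)ᵀ

p = (-2, 2)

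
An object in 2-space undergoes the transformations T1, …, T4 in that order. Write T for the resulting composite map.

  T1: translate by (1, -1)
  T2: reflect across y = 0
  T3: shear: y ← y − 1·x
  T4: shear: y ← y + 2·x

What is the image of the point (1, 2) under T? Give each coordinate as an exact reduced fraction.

T1 translate by (1, -1): (1, 2) → (2, 1)
T2 reflect across y = 0: (2, 1) → (2, -1)
T3 shear: y ← y − 1·x: (2, -1) → (2, -3)
T4 shear: y ← y + 2·x: (2, -3) → (2, 1)

T(p) = (2, 1)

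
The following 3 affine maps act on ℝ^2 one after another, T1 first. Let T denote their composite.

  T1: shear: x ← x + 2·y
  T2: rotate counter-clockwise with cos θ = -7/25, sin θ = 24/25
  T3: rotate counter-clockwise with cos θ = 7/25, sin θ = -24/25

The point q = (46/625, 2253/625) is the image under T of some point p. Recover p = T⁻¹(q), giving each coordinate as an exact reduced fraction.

T1 = [1 2 0; 0 1 0; 0 0 1]
T2·T1 = [-7/25 -38/25 0; 24/25 41/25 0; 0 0 1]
T3·…·T1 = [527/625 718/625 0; 336/625 1199/625 0; 0 0 1]
det M = 1; M⁻¹ = [1199/625 -718/625 0; -336/625 527/625 0; 0 0 1]
M⁻¹ · (46/625, 2253/625)ᵀ = (-4, 3)ᵀ

p = (-4, 3)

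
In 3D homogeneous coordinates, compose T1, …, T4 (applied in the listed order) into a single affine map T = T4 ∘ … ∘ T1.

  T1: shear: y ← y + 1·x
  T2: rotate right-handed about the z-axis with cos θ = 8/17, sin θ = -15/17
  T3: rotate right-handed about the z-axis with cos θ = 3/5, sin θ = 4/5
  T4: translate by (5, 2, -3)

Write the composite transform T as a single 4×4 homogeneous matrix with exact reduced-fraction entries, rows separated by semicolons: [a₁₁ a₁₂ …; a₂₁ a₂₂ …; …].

T1 = [1 0 0 0; 1 1 0 0; 0 0 1 0; 0 0 0 1]
T2·T1 = [23/17 15/17 0 0; -7/17 8/17 0 0; 0 0 1 0; 0 0 0 1]
T3·…·T1 = [97/85 13/85 0 0; 71/85 84/85 0 0; 0 0 1 0; 0 0 0 1]
T4·…·T1 = [97/85 13/85 0 5; 71/85 84/85 0 2; 0 0 1 -3; 0 0 0 1]

T = [97/85 13/85 0 5; 71/85 84/85 0 2; 0 0 1 -3; 0 0 0 1]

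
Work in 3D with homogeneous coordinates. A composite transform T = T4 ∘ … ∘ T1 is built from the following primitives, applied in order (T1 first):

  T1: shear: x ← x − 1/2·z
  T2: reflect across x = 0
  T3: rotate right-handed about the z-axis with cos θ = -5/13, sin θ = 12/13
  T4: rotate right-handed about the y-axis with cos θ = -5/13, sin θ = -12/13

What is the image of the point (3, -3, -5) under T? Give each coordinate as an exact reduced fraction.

T1 shear: x ← x − 1/2·z: (3, -3, -5) → (11/2, -3, -5)
T2 reflect across x = 0: (11/2, -3, -5) → (-11/2, -3, -5)
T3 rotate right-handed about the z-axis with cos θ = -5/13, sin θ = 12/13: (-11/2, -3, -5) → (127/26, -51/13, -5)
T4 rotate right-handed about the y-axis with cos θ = -5/13, sin θ = -12/13: (127/26, -51/13, -5) → (925/338, -51/13, 1087/169)

T(p) = (925/338, -51/13, 1087/169)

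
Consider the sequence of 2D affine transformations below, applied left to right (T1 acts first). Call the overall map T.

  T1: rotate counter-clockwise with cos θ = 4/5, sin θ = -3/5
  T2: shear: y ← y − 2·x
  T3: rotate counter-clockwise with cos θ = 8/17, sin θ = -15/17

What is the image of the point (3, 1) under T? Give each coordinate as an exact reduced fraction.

T1 rotate counter-clockwise with cos θ = 4/5, sin θ = -3/5: (3, 1) → (3, -1)
T2 shear: y ← y − 2·x: (3, -1) → (3, -7)
T3 rotate counter-clockwise with cos θ = 8/17, sin θ = -15/17: (3, -7) → (-81/17, -101/17)

T(p) = (-81/17, -101/17)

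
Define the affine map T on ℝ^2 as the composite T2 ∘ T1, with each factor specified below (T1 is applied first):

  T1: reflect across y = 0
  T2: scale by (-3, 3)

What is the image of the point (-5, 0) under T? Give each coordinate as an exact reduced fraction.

T1 reflect across y = 0: (-5, 0) → (-5, 0)
T2 scale by (-3, 3): (-5, 0) → (15, 0)

T(p) = (15, 0)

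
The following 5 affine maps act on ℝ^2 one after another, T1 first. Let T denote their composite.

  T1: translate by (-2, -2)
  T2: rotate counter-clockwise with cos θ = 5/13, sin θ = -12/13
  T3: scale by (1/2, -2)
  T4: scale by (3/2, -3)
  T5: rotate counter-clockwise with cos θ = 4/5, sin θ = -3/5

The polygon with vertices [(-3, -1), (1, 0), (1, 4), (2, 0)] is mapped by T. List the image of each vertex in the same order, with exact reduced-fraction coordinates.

T1 translate by (-2, -2): (-3, -1) → (-5, -3); (1, 0) → (-1, -2); (1, 4) → (-1, 2); (2, 0) → (0, -2)
T2 rotate counter-clockwise with cos θ = 5/13, sin θ = -12/13: (-5, -3) → (-61/13, 45/13); (-1, -2) → (-29/13, 2/13); (-1, 2) → (19/13, 22/13); (0, -2) → (-24/13, -10/13)
T3 scale by (1/2, -2): (-61/13, 45/13) → (-61/26, -90/13); (-29/13, 2/13) → (-29/26, -4/13); (19/13, 22/13) → (19/26, -44/13); (-24/13, -10/13) → (-12/13, 20/13)
T4 scale by (3/2, -3): (-61/26, -90/13) → (-183/52, 270/13); (-29/26, -4/13) → (-87/52, 12/13); (19/26, -44/13) → (57/52, 132/13); (-12/13, 20/13) → (-18/13, -60/13)
T5 rotate counter-clockwise with cos θ = 4/5, sin θ = -3/5: (-183/52, 270/13) → (627/65, 4869/260); (-87/52, 12/13) → (-51/65, 453/260); (57/52, 132/13) → (453/65, 1941/260); (-18/13, -60/13) → (-252/65, -186/65)

image vertices: (627/65, 4869/260), (-51/65, 453/260), (453/65, 1941/260), (-252/65, -186/65)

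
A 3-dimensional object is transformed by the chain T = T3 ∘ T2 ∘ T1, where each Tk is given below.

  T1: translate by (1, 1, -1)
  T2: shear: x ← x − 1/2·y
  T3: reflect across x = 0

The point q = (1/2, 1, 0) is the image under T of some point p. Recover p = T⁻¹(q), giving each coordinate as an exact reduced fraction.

p = (-1, 0, 1)

T1 = [1 0 0 1; 0 1 0 1; 0 0 1 -1; 0 0 0 1]
T2·T1 = [1 -1/2 0 1/2; 0 1 0 1; 0 0 1 -1; 0 0 0 1]
T3·…·T1 = [-1 1/2 0 -1/2; 0 1 0 1; 0 0 1 -1; 0 0 0 1]
det M = -1; M⁻¹ = [-1 1/2 0 -1; 0 1 0 -1; 0 0 1 1; 0 0 0 1]
M⁻¹ · (1/2, 1, 0)ᵀ = (-1, 0, 1)ᵀ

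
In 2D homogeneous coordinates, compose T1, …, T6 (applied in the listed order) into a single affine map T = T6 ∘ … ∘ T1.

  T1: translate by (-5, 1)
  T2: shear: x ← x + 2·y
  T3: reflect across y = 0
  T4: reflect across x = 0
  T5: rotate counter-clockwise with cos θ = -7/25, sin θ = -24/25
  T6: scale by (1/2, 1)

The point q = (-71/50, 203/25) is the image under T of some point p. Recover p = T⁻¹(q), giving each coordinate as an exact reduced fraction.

T1 = [1 0 -5; 0 1 1; 0 0 1]
T2·T1 = [1 2 -3; 0 1 1; 0 0 1]
T3·…·T1 = [1 2 -3; 0 -1 -1; 0 0 1]
T4·…·T1 = [-1 -2 3; 0 -1 -1; 0 0 1]
T5·…·T1 = [7/25 -2/5 -9/5; 24/25 11/5 -13/5; 0 0 1]
T6·…·T1 = [7/50 -1/5 -9/10; 24/25 11/5 -13/5; 0 0 1]
det M = 1/2; M⁻¹ = [22/5 2/5 5; -48/25 7/25 -1; 0 0 1]
M⁻¹ · (-71/50, 203/25)ᵀ = (2, 4)ᵀ

p = (2, 4)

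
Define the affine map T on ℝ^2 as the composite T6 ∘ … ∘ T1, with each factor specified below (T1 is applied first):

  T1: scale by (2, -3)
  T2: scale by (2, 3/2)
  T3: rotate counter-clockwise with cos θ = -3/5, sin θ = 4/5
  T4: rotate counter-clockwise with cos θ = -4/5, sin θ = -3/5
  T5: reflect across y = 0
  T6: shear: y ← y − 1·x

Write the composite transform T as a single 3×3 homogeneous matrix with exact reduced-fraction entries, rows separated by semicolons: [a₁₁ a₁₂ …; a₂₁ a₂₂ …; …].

T = [96/25 -63/50 0; -68/25 279/50 0; 0 0 1]

T1 = [2 0 0; 0 -3 0; 0 0 1]
T2·T1 = [4 0 0; 0 -9/2 0; 0 0 1]
T3·…·T1 = [-12/5 18/5 0; 16/5 27/10 0; 0 0 1]
T4·…·T1 = [96/25 -63/50 0; -28/25 -108/25 0; 0 0 1]
T5·…·T1 = [96/25 -63/50 0; 28/25 108/25 0; 0 0 1]
T6·…·T1 = [96/25 -63/50 0; -68/25 279/50 0; 0 0 1]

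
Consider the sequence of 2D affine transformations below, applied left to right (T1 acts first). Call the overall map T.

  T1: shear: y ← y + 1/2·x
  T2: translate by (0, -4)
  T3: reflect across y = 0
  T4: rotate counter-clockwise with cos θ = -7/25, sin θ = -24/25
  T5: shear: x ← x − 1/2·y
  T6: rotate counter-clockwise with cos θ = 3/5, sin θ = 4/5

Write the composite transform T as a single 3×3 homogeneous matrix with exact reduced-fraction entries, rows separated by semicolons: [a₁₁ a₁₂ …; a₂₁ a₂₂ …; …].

T = [223/500 -221/250 442/125; -193/250 -89/125 356/125; 0 0 1]

T1 = [1 0 0; 1/2 1 0; 0 0 1]
T2·T1 = [1 0 0; 1/2 1 -4; 0 0 1]
T3·…·T1 = [1 0 0; -1/2 -1 4; 0 0 1]
T4·…·T1 = [-19/25 -24/25 96/25; -41/50 7/25 -28/25; 0 0 1]
T5·…·T1 = [-7/20 -11/10 22/5; -41/50 7/25 -28/25; 0 0 1]
T6·…·T1 = [223/500 -221/250 442/125; -193/250 -89/125 356/125; 0 0 1]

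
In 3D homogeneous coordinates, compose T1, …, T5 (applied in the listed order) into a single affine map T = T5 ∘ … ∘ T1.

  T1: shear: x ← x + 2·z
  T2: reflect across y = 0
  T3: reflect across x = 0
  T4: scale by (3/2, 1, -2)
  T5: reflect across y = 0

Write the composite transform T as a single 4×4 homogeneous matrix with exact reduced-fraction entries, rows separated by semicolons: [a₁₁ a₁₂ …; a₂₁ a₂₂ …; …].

T1 = [1 0 2 0; 0 1 0 0; 0 0 1 0; 0 0 0 1]
T2·T1 = [1 0 2 0; 0 -1 0 0; 0 0 1 0; 0 0 0 1]
T3·…·T1 = [-1 0 -2 0; 0 -1 0 0; 0 0 1 0; 0 0 0 1]
T4·…·T1 = [-3/2 0 -3 0; 0 -1 0 0; 0 0 -2 0; 0 0 0 1]
T5·…·T1 = [-3/2 0 -3 0; 0 1 0 0; 0 0 -2 0; 0 0 0 1]

T = [-3/2 0 -3 0; 0 1 0 0; 0 0 -2 0; 0 0 0 1]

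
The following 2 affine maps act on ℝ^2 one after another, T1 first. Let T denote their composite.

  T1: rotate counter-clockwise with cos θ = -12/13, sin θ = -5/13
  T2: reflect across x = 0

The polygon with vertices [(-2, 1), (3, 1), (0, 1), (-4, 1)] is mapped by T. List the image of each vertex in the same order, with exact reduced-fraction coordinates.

image vertices: (-29/13, -2/13), (31/13, -27/13), (-5/13, -12/13), (-53/13, 8/13)

T1 rotate counter-clockwise with cos θ = -12/13, sin θ = -5/13: (-2, 1) → (29/13, -2/13); (3, 1) → (-31/13, -27/13); (0, 1) → (5/13, -12/13); (-4, 1) → (53/13, 8/13)
T2 reflect across x = 0: (29/13, -2/13) → (-29/13, -2/13); (-31/13, -27/13) → (31/13, -27/13); (5/13, -12/13) → (-5/13, -12/13); (53/13, 8/13) → (-53/13, 8/13)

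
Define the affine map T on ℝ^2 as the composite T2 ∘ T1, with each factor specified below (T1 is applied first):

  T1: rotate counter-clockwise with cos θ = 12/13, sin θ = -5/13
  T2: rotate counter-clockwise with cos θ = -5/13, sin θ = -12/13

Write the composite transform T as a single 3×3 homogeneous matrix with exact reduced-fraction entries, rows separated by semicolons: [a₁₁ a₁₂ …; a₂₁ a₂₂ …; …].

T = [-120/169 119/169 0; -119/169 -120/169 0; 0 0 1]

T1 = [12/13 5/13 0; -5/13 12/13 0; 0 0 1]
T2·T1 = [-120/169 119/169 0; -119/169 -120/169 0; 0 0 1]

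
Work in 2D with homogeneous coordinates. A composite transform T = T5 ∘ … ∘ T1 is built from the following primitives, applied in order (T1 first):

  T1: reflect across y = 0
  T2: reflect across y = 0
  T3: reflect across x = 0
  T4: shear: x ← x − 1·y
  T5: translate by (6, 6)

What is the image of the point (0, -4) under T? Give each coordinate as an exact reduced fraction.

T1 reflect across y = 0: (0, -4) → (0, 4)
T2 reflect across y = 0: (0, 4) → (0, -4)
T3 reflect across x = 0: (0, -4) → (0, -4)
T4 shear: x ← x − 1·y: (0, -4) → (4, -4)
T5 translate by (6, 6): (4, -4) → (10, 2)

T(p) = (10, 2)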